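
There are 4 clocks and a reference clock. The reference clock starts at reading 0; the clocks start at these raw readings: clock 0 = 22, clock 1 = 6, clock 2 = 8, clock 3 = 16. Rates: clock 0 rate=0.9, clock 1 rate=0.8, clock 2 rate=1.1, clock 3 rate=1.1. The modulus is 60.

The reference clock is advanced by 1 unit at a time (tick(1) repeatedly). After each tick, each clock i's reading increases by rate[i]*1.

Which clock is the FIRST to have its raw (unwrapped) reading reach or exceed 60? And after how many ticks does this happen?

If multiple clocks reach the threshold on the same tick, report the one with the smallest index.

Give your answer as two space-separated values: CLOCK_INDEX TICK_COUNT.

Answer: 3 40

Derivation:
clock 0: start=22, rate=0.9, needs 60-22 = 38; ticks = ceil(38/0.9) = ceil(42.2222) = 43; reading at tick 43 = 22 + 0.9*43 = 60.7000
clock 1: start=6, rate=0.8, needs 60-6 = 54; ticks = ceil(54/0.8) = ceil(67.5000) = 68; reading at tick 68 = 6 + 0.8*68 = 60.4000
clock 2: start=8, rate=1.1, needs 60-8 = 52; ticks = ceil(52/1.1) = ceil(47.2727) = 48; reading at tick 48 = 8 + 1.1*48 = 60.8000
clock 3: start=16, rate=1.1, needs 60-16 = 44; ticks = ceil(44/1.1) = ceil(40.0000) = 40; reading at tick 40 = 16 + 1.1*40 = 60.0000
Minimum tick count = 40; winners = [3]; smallest index = 3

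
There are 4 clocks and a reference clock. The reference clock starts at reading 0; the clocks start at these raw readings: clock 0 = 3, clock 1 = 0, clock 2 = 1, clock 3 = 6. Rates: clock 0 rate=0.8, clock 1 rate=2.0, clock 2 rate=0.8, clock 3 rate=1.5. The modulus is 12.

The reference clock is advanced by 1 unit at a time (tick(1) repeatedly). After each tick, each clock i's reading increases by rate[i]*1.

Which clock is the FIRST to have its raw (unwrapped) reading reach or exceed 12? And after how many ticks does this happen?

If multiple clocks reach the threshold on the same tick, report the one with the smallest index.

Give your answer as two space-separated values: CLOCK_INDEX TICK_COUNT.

Answer: 3 4

Derivation:
clock 0: start=3, rate=0.8, needs 12-3 = 9; ticks = ceil(9/0.8) = ceil(11.2500) = 12; reading at tick 12 = 3 + 0.8*12 = 12.6000
clock 1: start=0, rate=2.0, needs 12-0 = 12; ticks = ceil(12/2.0) = ceil(6.0000) = 6; reading at tick 6 = 0 + 2.0*6 = 12.0000
clock 2: start=1, rate=0.8, needs 12-1 = 11; ticks = ceil(11/0.8) = ceil(13.7500) = 14; reading at tick 14 = 1 + 0.8*14 = 12.2000
clock 3: start=6, rate=1.5, needs 12-6 = 6; ticks = ceil(6/1.5) = ceil(4.0000) = 4; reading at tick 4 = 6 + 1.5*4 = 12.0000
Minimum tick count = 4; winners = [3]; smallest index = 3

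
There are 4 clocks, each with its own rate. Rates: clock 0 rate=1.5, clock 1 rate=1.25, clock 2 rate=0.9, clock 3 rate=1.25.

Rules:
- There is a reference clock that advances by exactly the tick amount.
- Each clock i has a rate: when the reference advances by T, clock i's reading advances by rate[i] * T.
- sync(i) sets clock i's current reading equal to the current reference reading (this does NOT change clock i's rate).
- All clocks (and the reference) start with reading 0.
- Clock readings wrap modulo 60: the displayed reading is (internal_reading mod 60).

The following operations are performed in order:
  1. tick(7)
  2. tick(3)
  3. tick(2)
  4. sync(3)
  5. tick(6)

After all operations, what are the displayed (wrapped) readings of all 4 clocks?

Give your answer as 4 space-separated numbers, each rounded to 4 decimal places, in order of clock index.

Answer: 27.0000 22.5000 16.2000 19.5000

Derivation:
After op 1 tick(7): ref=7.0000 raw=[10.5000 8.7500 6.3000 8.7500]
After op 2 tick(3): ref=10.0000 raw=[15.0000 12.5000 9.0000 12.5000]
After op 3 tick(2): ref=12.0000 raw=[18.0000 15.0000 10.8000 15.0000]
After op 4 sync(3): ref=12.0000 raw=[18.0000 15.0000 10.8000 12.0000]
After op 5 tick(6): ref=18.0000 raw=[27.0000 22.5000 16.2000 19.5000]
Wrap final raw readings (mod 60): 27.0000 mod 60 = 27.0000; 22.5000 mod 60 = 22.5000; 16.2000 mod 60 = 16.2000; 19.5000 mod 60 = 19.5000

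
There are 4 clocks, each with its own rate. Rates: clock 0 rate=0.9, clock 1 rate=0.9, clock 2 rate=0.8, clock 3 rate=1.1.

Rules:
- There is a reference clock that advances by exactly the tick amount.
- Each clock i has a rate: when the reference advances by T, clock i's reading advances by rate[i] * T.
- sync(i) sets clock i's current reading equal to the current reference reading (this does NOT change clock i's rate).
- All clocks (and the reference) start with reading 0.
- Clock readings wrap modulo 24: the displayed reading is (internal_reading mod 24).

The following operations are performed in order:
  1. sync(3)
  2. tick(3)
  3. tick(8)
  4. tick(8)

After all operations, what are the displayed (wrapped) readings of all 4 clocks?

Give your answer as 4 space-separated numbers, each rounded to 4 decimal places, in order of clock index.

Answer: 17.1000 17.1000 15.2000 20.9000

Derivation:
After op 1 sync(3): ref=0.0000 raw=[0.0000 0.0000 0.0000 0.0000]
After op 2 tick(3): ref=3.0000 raw=[2.7000 2.7000 2.4000 3.3000]
After op 3 tick(8): ref=11.0000 raw=[9.9000 9.9000 8.8000 12.1000]
After op 4 tick(8): ref=19.0000 raw=[17.1000 17.1000 15.2000 20.9000]
Wrap final raw readings (mod 24): 17.1000 mod 24 = 17.1000; 17.1000 mod 24 = 17.1000; 15.2000 mod 24 = 15.2000; 20.9000 mod 24 = 20.9000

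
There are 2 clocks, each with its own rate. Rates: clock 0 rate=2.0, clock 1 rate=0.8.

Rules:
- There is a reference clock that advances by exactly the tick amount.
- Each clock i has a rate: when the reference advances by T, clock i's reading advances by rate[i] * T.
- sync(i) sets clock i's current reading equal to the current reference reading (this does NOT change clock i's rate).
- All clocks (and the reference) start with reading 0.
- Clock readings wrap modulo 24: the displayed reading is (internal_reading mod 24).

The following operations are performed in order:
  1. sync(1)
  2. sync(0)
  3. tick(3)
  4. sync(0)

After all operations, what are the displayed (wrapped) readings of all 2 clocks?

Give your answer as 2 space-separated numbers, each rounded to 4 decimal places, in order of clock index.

Answer: 3.0000 2.4000

Derivation:
After op 1 sync(1): ref=0.0000 raw=[0.0000 0.0000]
After op 2 sync(0): ref=0.0000 raw=[0.0000 0.0000]
After op 3 tick(3): ref=3.0000 raw=[6.0000 2.4000]
After op 4 sync(0): ref=3.0000 raw=[3.0000 2.4000]
Wrap final raw readings (mod 24): 3.0000 mod 24 = 3.0000; 2.4000 mod 24 = 2.4000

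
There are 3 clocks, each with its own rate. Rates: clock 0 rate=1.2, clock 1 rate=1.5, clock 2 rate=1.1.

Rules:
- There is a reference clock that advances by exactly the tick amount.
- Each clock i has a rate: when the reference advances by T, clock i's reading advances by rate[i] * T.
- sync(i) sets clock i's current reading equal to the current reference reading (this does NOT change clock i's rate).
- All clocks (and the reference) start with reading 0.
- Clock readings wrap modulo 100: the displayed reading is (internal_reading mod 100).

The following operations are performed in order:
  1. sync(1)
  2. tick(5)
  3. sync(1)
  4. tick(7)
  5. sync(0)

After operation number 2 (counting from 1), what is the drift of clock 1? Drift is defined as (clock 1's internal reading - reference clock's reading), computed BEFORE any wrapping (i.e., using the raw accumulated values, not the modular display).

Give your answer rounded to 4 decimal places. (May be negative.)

After op 1 sync(1): ref=0.0000 raw=[0.0000 0.0000 0.0000]
After op 2 tick(5): ref=5.0000 raw=[6.0000 7.5000 5.5000]
Drift of clock 1 after op 2: 7.5000 - 5.0000 = 2.5000

Answer: 2.5000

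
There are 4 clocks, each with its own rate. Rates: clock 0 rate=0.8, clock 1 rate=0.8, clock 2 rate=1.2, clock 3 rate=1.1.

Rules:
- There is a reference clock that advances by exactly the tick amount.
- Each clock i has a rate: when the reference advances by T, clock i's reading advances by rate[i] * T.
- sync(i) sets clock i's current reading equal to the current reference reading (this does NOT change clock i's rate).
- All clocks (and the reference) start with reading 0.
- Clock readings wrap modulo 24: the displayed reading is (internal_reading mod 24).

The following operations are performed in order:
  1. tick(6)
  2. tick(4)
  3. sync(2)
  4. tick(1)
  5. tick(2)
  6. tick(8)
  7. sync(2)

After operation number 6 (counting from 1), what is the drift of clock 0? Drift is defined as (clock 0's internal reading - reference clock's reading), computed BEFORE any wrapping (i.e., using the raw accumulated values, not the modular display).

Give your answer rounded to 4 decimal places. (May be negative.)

Answer: -4.2000

Derivation:
After op 1 tick(6): ref=6.0000 raw=[4.8000 4.8000 7.2000 6.6000]
After op 2 tick(4): ref=10.0000 raw=[8.0000 8.0000 12.0000 11.0000]
After op 3 sync(2): ref=10.0000 raw=[8.0000 8.0000 10.0000 11.0000]
After op 4 tick(1): ref=11.0000 raw=[8.8000 8.8000 11.2000 12.1000]
After op 5 tick(2): ref=13.0000 raw=[10.4000 10.4000 13.6000 14.3000]
After op 6 tick(8): ref=21.0000 raw=[16.8000 16.8000 23.2000 23.1000]
Drift of clock 0 after op 6: 16.8000 - 21.0000 = -4.2000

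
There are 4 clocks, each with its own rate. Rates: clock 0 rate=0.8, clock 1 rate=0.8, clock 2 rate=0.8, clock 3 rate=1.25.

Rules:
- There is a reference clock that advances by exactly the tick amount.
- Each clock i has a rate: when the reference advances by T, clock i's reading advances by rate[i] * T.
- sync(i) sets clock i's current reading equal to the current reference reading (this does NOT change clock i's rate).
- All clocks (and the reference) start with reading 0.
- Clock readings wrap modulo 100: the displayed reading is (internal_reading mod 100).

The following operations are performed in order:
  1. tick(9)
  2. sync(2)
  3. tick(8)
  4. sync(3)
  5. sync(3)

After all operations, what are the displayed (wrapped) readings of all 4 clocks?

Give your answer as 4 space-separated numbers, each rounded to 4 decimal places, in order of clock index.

Answer: 13.6000 13.6000 15.4000 17.0000

Derivation:
After op 1 tick(9): ref=9.0000 raw=[7.2000 7.2000 7.2000 11.2500]
After op 2 sync(2): ref=9.0000 raw=[7.2000 7.2000 9.0000 11.2500]
After op 3 tick(8): ref=17.0000 raw=[13.6000 13.6000 15.4000 21.2500]
After op 4 sync(3): ref=17.0000 raw=[13.6000 13.6000 15.4000 17.0000]
After op 5 sync(3): ref=17.0000 raw=[13.6000 13.6000 15.4000 17.0000]
Wrap final raw readings (mod 100): 13.6000 mod 100 = 13.6000; 13.6000 mod 100 = 13.6000; 15.4000 mod 100 = 15.4000; 17.0000 mod 100 = 17.0000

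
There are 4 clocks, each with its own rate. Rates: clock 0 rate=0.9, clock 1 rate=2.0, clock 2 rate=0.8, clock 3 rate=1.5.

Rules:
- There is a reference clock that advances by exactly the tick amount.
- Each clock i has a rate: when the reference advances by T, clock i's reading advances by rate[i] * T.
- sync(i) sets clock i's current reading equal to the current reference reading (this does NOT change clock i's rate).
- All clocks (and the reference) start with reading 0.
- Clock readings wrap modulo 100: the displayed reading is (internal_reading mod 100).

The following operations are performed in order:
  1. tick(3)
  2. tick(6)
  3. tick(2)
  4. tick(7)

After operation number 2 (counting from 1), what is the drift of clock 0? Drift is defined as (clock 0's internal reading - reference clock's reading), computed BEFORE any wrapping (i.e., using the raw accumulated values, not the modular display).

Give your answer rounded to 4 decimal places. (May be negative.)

Answer: -0.9000

Derivation:
After op 1 tick(3): ref=3.0000 raw=[2.7000 6.0000 2.4000 4.5000]
After op 2 tick(6): ref=9.0000 raw=[8.1000 18.0000 7.2000 13.5000]
Drift of clock 0 after op 2: 8.1000 - 9.0000 = -0.9000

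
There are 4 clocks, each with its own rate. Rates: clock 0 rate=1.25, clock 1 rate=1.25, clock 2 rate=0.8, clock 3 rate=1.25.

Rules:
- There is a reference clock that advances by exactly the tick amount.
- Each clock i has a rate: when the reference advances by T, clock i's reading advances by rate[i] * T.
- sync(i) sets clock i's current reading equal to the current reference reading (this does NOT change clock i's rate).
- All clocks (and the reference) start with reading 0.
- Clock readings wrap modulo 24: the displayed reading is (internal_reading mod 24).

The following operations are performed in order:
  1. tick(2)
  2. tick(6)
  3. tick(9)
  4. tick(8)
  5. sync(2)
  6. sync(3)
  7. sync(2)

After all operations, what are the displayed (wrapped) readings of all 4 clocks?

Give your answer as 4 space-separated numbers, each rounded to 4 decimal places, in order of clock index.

Answer: 7.2500 7.2500 1.0000 1.0000

Derivation:
After op 1 tick(2): ref=2.0000 raw=[2.5000 2.5000 1.6000 2.5000]
After op 2 tick(6): ref=8.0000 raw=[10.0000 10.0000 6.4000 10.0000]
After op 3 tick(9): ref=17.0000 raw=[21.2500 21.2500 13.6000 21.2500]
After op 4 tick(8): ref=25.0000 raw=[31.2500 31.2500 20.0000 31.2500]
After op 5 sync(2): ref=25.0000 raw=[31.2500 31.2500 25.0000 31.2500]
After op 6 sync(3): ref=25.0000 raw=[31.2500 31.2500 25.0000 25.0000]
After op 7 sync(2): ref=25.0000 raw=[31.2500 31.2500 25.0000 25.0000]
Wrap final raw readings (mod 24): 31.2500 mod 24 = 7.2500; 31.2500 mod 24 = 7.2500; 25.0000 mod 24 = 1.0000; 25.0000 mod 24 = 1.0000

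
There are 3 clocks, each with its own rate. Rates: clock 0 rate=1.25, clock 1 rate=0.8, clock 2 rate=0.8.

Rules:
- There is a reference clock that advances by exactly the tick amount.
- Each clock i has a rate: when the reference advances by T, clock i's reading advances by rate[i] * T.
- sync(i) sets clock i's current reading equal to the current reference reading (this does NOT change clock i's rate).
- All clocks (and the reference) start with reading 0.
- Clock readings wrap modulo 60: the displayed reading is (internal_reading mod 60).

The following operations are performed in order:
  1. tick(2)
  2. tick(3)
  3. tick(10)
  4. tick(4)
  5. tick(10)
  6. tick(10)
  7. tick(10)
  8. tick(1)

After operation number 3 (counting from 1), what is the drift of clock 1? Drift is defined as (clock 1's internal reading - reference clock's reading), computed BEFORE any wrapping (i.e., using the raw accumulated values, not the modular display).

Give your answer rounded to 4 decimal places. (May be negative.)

After op 1 tick(2): ref=2.0000 raw=[2.5000 1.6000 1.6000]
After op 2 tick(3): ref=5.0000 raw=[6.2500 4.0000 4.0000]
After op 3 tick(10): ref=15.0000 raw=[18.7500 12.0000 12.0000]
Drift of clock 1 after op 3: 12.0000 - 15.0000 = -3.0000

Answer: -3.0000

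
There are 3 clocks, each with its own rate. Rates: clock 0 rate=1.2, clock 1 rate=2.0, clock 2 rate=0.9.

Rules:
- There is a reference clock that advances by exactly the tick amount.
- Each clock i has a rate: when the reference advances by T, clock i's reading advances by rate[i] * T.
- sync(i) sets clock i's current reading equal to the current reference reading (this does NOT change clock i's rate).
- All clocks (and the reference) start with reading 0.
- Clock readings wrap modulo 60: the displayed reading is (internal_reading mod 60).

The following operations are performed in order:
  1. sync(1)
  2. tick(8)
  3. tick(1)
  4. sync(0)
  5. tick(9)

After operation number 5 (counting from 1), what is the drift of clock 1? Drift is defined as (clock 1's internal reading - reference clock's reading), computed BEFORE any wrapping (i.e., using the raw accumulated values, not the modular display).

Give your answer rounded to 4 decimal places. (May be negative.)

Answer: 18.0000

Derivation:
After op 1 sync(1): ref=0.0000 raw=[0.0000 0.0000 0.0000]
After op 2 tick(8): ref=8.0000 raw=[9.6000 16.0000 7.2000]
After op 3 tick(1): ref=9.0000 raw=[10.8000 18.0000 8.1000]
After op 4 sync(0): ref=9.0000 raw=[9.0000 18.0000 8.1000]
After op 5 tick(9): ref=18.0000 raw=[19.8000 36.0000 16.2000]
Drift of clock 1 after op 5: 36.0000 - 18.0000 = 18.0000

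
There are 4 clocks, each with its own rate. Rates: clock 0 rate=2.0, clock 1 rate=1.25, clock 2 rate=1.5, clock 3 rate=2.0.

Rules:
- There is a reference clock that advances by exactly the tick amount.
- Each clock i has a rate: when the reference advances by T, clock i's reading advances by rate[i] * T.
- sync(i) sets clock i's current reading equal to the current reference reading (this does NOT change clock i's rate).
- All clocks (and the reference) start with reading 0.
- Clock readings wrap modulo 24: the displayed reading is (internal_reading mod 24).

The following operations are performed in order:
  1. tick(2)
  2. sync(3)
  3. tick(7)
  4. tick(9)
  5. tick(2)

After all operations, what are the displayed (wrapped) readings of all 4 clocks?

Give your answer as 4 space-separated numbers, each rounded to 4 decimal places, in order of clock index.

Answer: 16.0000 1.0000 6.0000 14.0000

Derivation:
After op 1 tick(2): ref=2.0000 raw=[4.0000 2.5000 3.0000 4.0000]
After op 2 sync(3): ref=2.0000 raw=[4.0000 2.5000 3.0000 2.0000]
After op 3 tick(7): ref=9.0000 raw=[18.0000 11.2500 13.5000 16.0000]
After op 4 tick(9): ref=18.0000 raw=[36.0000 22.5000 27.0000 34.0000]
After op 5 tick(2): ref=20.0000 raw=[40.0000 25.0000 30.0000 38.0000]
Wrap final raw readings (mod 24): 40.0000 mod 24 = 16.0000; 25.0000 mod 24 = 1.0000; 30.0000 mod 24 = 6.0000; 38.0000 mod 24 = 14.0000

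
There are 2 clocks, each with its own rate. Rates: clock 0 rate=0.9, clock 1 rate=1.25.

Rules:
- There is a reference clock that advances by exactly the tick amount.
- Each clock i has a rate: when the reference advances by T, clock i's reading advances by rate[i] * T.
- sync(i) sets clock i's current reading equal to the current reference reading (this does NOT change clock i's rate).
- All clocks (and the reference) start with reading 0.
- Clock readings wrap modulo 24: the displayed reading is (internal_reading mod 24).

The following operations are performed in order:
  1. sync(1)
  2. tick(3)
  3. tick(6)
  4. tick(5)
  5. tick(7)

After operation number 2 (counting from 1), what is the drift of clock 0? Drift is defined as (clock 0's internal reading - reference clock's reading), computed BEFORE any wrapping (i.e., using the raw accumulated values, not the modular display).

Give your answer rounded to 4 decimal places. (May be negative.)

Answer: -0.3000

Derivation:
After op 1 sync(1): ref=0.0000 raw=[0.0000 0.0000]
After op 2 tick(3): ref=3.0000 raw=[2.7000 3.7500]
Drift of clock 0 after op 2: 2.7000 - 3.0000 = -0.3000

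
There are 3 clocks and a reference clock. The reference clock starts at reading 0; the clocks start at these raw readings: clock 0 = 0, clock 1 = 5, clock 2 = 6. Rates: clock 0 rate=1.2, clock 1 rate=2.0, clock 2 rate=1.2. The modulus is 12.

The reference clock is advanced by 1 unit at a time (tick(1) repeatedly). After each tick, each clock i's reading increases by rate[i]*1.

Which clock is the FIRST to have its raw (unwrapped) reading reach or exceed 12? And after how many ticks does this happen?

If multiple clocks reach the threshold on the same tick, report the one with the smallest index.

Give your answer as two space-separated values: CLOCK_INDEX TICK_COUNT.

Answer: 1 4

Derivation:
clock 0: start=0, rate=1.2, needs 12-0 = 12; ticks = ceil(12/1.2) = ceil(10.0000) = 10; reading at tick 10 = 0 + 1.2*10 = 12.0000
clock 1: start=5, rate=2.0, needs 12-5 = 7; ticks = ceil(7/2.0) = ceil(3.5000) = 4; reading at tick 4 = 5 + 2.0*4 = 13.0000
clock 2: start=6, rate=1.2, needs 12-6 = 6; ticks = ceil(6/1.2) = ceil(5.0000) = 5; reading at tick 5 = 6 + 1.2*5 = 12.0000
Minimum tick count = 4; winners = [1]; smallest index = 1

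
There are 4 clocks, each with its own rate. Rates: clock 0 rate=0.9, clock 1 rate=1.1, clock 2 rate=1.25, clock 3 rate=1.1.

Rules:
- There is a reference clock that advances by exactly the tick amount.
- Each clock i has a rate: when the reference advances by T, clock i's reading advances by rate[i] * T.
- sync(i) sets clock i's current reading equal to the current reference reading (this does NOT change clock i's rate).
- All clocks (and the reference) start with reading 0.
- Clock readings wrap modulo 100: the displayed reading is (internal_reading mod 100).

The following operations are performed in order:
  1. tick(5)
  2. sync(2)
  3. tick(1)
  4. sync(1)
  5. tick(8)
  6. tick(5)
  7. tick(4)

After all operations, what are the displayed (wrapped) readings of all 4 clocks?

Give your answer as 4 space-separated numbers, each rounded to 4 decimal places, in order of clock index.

After op 1 tick(5): ref=5.0000 raw=[4.5000 5.5000 6.2500 5.5000]
After op 2 sync(2): ref=5.0000 raw=[4.5000 5.5000 5.0000 5.5000]
After op 3 tick(1): ref=6.0000 raw=[5.4000 6.6000 6.2500 6.6000]
After op 4 sync(1): ref=6.0000 raw=[5.4000 6.0000 6.2500 6.6000]
After op 5 tick(8): ref=14.0000 raw=[12.6000 14.8000 16.2500 15.4000]
After op 6 tick(5): ref=19.0000 raw=[17.1000 20.3000 22.5000 20.9000]
After op 7 tick(4): ref=23.0000 raw=[20.7000 24.7000 27.5000 25.3000]
Wrap final raw readings (mod 100): 20.7000 mod 100 = 20.7000; 24.7000 mod 100 = 24.7000; 27.5000 mod 100 = 27.5000; 25.3000 mod 100 = 25.3000

Answer: 20.7000 24.7000 27.5000 25.3000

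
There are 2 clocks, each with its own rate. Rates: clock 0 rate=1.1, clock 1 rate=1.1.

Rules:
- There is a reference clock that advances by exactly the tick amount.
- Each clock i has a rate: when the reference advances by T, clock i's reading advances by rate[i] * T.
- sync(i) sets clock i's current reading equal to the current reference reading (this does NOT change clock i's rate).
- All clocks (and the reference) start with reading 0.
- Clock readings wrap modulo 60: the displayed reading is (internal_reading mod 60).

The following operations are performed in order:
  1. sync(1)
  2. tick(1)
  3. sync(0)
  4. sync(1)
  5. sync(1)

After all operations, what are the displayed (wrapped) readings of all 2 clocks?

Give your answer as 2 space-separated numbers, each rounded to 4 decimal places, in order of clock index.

Answer: 1.0000 1.0000

Derivation:
After op 1 sync(1): ref=0.0000 raw=[0.0000 0.0000]
After op 2 tick(1): ref=1.0000 raw=[1.1000 1.1000]
After op 3 sync(0): ref=1.0000 raw=[1.0000 1.1000]
After op 4 sync(1): ref=1.0000 raw=[1.0000 1.0000]
After op 5 sync(1): ref=1.0000 raw=[1.0000 1.0000]
Wrap final raw readings (mod 60): 1.0000 mod 60 = 1.0000; 1.0000 mod 60 = 1.0000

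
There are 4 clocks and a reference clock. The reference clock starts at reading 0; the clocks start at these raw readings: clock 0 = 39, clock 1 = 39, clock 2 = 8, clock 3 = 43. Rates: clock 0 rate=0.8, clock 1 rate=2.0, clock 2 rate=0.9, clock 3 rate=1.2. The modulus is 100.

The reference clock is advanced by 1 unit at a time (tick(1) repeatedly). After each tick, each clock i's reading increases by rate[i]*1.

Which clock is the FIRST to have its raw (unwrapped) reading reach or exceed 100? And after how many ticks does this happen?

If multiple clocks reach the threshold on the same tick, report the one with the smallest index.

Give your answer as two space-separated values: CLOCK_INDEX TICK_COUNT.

Answer: 1 31

Derivation:
clock 0: start=39, rate=0.8, needs 100-39 = 61; ticks = ceil(61/0.8) = ceil(76.2500) = 77; reading at tick 77 = 39 + 0.8*77 = 100.6000
clock 1: start=39, rate=2.0, needs 100-39 = 61; ticks = ceil(61/2.0) = ceil(30.5000) = 31; reading at tick 31 = 39 + 2.0*31 = 101.0000
clock 2: start=8, rate=0.9, needs 100-8 = 92; ticks = ceil(92/0.9) = ceil(102.2222) = 103; reading at tick 103 = 8 + 0.9*103 = 100.7000
clock 3: start=43, rate=1.2, needs 100-43 = 57; ticks = ceil(57/1.2) = ceil(47.5000) = 48; reading at tick 48 = 43 + 1.2*48 = 100.6000
Minimum tick count = 31; winners = [1]; smallest index = 1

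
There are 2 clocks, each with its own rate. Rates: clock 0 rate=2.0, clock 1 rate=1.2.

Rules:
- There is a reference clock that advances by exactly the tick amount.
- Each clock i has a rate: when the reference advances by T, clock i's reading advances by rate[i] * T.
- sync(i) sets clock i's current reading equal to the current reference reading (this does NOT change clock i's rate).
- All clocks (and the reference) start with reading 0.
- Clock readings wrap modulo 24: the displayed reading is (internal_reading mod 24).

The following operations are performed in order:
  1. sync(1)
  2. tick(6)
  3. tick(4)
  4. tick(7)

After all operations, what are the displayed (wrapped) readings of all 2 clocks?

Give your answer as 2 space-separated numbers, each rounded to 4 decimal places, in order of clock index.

After op 1 sync(1): ref=0.0000 raw=[0.0000 0.0000]
After op 2 tick(6): ref=6.0000 raw=[12.0000 7.2000]
After op 3 tick(4): ref=10.0000 raw=[20.0000 12.0000]
After op 4 tick(7): ref=17.0000 raw=[34.0000 20.4000]
Wrap final raw readings (mod 24): 34.0000 mod 24 = 10.0000; 20.4000 mod 24 = 20.4000

Answer: 10.0000 20.4000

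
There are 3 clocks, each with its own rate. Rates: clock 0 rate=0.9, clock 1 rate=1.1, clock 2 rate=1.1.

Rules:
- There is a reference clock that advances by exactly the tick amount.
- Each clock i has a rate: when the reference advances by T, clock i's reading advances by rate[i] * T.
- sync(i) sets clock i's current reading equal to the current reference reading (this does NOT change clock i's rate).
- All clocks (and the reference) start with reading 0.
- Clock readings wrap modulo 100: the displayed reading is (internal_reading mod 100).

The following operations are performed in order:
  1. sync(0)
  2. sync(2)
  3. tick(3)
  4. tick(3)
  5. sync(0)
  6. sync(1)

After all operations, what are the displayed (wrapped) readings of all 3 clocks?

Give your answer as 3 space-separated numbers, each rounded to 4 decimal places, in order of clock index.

After op 1 sync(0): ref=0.0000 raw=[0.0000 0.0000 0.0000]
After op 2 sync(2): ref=0.0000 raw=[0.0000 0.0000 0.0000]
After op 3 tick(3): ref=3.0000 raw=[2.7000 3.3000 3.3000]
After op 4 tick(3): ref=6.0000 raw=[5.4000 6.6000 6.6000]
After op 5 sync(0): ref=6.0000 raw=[6.0000 6.6000 6.6000]
After op 6 sync(1): ref=6.0000 raw=[6.0000 6.0000 6.6000]
Wrap final raw readings (mod 100): 6.0000 mod 100 = 6.0000; 6.0000 mod 100 = 6.0000; 6.6000 mod 100 = 6.6000

Answer: 6.0000 6.0000 6.6000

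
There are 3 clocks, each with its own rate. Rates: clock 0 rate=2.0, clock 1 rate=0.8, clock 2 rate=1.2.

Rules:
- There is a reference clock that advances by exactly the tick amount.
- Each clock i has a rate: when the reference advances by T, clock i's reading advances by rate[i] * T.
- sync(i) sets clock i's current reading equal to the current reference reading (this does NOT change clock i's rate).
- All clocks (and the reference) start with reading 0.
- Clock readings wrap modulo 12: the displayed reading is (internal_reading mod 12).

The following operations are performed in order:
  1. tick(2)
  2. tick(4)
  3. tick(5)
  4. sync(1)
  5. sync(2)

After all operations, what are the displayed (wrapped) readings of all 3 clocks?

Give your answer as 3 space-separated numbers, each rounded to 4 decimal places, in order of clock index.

Answer: 10.0000 11.0000 11.0000

Derivation:
After op 1 tick(2): ref=2.0000 raw=[4.0000 1.6000 2.4000]
After op 2 tick(4): ref=6.0000 raw=[12.0000 4.8000 7.2000]
After op 3 tick(5): ref=11.0000 raw=[22.0000 8.8000 13.2000]
After op 4 sync(1): ref=11.0000 raw=[22.0000 11.0000 13.2000]
After op 5 sync(2): ref=11.0000 raw=[22.0000 11.0000 11.0000]
Wrap final raw readings (mod 12): 22.0000 mod 12 = 10.0000; 11.0000 mod 12 = 11.0000; 11.0000 mod 12 = 11.0000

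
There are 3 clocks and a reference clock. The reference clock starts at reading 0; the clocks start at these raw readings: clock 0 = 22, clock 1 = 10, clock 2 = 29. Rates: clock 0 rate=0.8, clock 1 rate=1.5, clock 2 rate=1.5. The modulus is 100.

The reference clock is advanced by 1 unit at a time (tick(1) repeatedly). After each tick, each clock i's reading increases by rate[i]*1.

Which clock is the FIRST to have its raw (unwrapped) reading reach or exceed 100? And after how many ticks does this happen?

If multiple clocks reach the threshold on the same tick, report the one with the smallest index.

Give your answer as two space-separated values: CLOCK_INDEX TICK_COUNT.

clock 0: start=22, rate=0.8, needs 100-22 = 78; ticks = ceil(78/0.8) = ceil(97.5000) = 98; reading at tick 98 = 22 + 0.8*98 = 100.4000
clock 1: start=10, rate=1.5, needs 100-10 = 90; ticks = ceil(90/1.5) = ceil(60.0000) = 60; reading at tick 60 = 10 + 1.5*60 = 100.0000
clock 2: start=29, rate=1.5, needs 100-29 = 71; ticks = ceil(71/1.5) = ceil(47.3333) = 48; reading at tick 48 = 29 + 1.5*48 = 101.0000
Minimum tick count = 48; winners = [2]; smallest index = 2

Answer: 2 48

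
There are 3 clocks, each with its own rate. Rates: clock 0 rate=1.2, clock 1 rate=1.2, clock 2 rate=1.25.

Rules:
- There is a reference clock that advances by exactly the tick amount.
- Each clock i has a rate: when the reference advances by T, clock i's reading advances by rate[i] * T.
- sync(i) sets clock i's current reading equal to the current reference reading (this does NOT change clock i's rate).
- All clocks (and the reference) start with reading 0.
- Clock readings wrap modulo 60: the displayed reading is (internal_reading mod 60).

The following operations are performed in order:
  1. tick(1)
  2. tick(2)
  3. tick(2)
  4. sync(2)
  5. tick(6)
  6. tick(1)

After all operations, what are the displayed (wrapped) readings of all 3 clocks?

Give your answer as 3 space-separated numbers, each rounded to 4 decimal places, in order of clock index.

Answer: 14.4000 14.4000 13.7500

Derivation:
After op 1 tick(1): ref=1.0000 raw=[1.2000 1.2000 1.2500]
After op 2 tick(2): ref=3.0000 raw=[3.6000 3.6000 3.7500]
After op 3 tick(2): ref=5.0000 raw=[6.0000 6.0000 6.2500]
After op 4 sync(2): ref=5.0000 raw=[6.0000 6.0000 5.0000]
After op 5 tick(6): ref=11.0000 raw=[13.2000 13.2000 12.5000]
After op 6 tick(1): ref=12.0000 raw=[14.4000 14.4000 13.7500]
Wrap final raw readings (mod 60): 14.4000 mod 60 = 14.4000; 14.4000 mod 60 = 14.4000; 13.7500 mod 60 = 13.7500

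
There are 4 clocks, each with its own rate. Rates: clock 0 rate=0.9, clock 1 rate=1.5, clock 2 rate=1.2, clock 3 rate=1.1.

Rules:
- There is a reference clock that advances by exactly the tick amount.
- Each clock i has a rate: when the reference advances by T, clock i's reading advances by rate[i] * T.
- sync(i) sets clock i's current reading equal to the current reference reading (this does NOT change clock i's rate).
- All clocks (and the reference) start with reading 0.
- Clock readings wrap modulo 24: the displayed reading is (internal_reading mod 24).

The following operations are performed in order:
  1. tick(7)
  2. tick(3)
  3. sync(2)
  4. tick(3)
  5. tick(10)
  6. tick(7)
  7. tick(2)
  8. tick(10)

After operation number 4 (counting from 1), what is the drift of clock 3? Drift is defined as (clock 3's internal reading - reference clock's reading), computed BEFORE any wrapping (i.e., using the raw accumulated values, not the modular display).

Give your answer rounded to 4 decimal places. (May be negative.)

After op 1 tick(7): ref=7.0000 raw=[6.3000 10.5000 8.4000 7.7000]
After op 2 tick(3): ref=10.0000 raw=[9.0000 15.0000 12.0000 11.0000]
After op 3 sync(2): ref=10.0000 raw=[9.0000 15.0000 10.0000 11.0000]
After op 4 tick(3): ref=13.0000 raw=[11.7000 19.5000 13.6000 14.3000]
Drift of clock 3 after op 4: 14.3000 - 13.0000 = 1.3000

Answer: 1.3000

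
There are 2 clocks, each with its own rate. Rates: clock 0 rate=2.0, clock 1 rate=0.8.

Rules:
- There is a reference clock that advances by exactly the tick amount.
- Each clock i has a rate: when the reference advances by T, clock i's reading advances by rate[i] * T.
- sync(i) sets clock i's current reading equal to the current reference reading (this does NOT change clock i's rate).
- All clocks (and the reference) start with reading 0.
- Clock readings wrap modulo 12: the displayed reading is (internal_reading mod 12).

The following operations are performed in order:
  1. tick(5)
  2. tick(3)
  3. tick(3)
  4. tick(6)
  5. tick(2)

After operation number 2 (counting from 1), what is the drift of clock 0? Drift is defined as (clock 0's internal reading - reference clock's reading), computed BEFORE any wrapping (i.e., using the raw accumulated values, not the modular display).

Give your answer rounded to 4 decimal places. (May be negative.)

Answer: 8.0000

Derivation:
After op 1 tick(5): ref=5.0000 raw=[10.0000 4.0000]
After op 2 tick(3): ref=8.0000 raw=[16.0000 6.4000]
Drift of clock 0 after op 2: 16.0000 - 8.0000 = 8.0000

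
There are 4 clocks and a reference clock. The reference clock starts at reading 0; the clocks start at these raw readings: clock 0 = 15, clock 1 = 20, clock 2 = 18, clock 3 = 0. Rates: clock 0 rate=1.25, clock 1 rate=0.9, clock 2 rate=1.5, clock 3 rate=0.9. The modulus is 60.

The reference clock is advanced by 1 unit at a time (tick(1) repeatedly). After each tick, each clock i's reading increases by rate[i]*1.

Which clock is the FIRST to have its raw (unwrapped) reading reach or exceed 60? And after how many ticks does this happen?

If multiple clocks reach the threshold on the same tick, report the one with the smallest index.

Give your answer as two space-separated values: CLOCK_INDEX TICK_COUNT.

clock 0: start=15, rate=1.25, needs 60-15 = 45; ticks = ceil(45/1.25) = ceil(36.0000) = 36; reading at tick 36 = 15 + 1.25*36 = 60.0000
clock 1: start=20, rate=0.9, needs 60-20 = 40; ticks = ceil(40/0.9) = ceil(44.4444) = 45; reading at tick 45 = 20 + 0.9*45 = 60.5000
clock 2: start=18, rate=1.5, needs 60-18 = 42; ticks = ceil(42/1.5) = ceil(28.0000) = 28; reading at tick 28 = 18 + 1.5*28 = 60.0000
clock 3: start=0, rate=0.9, needs 60-0 = 60; ticks = ceil(60/0.9) = ceil(66.6667) = 67; reading at tick 67 = 0 + 0.9*67 = 60.3000
Minimum tick count = 28; winners = [2]; smallest index = 2

Answer: 2 28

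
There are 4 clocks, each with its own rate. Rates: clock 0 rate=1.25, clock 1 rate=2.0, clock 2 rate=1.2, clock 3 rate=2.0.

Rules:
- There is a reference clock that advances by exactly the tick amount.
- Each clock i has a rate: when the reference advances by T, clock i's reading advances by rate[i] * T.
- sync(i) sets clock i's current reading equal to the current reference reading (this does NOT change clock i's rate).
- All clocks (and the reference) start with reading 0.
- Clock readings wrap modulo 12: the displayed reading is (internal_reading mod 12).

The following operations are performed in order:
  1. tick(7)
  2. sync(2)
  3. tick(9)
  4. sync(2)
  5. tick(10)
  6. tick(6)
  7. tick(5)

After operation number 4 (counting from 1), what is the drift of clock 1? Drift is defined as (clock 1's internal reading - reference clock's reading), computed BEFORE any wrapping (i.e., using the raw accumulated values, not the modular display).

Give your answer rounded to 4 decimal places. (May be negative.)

After op 1 tick(7): ref=7.0000 raw=[8.7500 14.0000 8.4000 14.0000]
After op 2 sync(2): ref=7.0000 raw=[8.7500 14.0000 7.0000 14.0000]
After op 3 tick(9): ref=16.0000 raw=[20.0000 32.0000 17.8000 32.0000]
After op 4 sync(2): ref=16.0000 raw=[20.0000 32.0000 16.0000 32.0000]
Drift of clock 1 after op 4: 32.0000 - 16.0000 = 16.0000

Answer: 16.0000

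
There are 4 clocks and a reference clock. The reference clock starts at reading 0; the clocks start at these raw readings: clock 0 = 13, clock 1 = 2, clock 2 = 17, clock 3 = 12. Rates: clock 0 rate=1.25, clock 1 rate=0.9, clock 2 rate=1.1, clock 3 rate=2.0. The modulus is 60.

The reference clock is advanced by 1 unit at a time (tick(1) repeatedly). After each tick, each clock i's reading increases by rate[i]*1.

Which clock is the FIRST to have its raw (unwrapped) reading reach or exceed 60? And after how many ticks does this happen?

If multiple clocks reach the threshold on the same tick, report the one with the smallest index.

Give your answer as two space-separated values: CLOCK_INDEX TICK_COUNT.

clock 0: start=13, rate=1.25, needs 60-13 = 47; ticks = ceil(47/1.25) = ceil(37.6000) = 38; reading at tick 38 = 13 + 1.25*38 = 60.5000
clock 1: start=2, rate=0.9, needs 60-2 = 58; ticks = ceil(58/0.9) = ceil(64.4444) = 65; reading at tick 65 = 2 + 0.9*65 = 60.5000
clock 2: start=17, rate=1.1, needs 60-17 = 43; ticks = ceil(43/1.1) = ceil(39.0909) = 40; reading at tick 40 = 17 + 1.1*40 = 61.0000
clock 3: start=12, rate=2.0, needs 60-12 = 48; ticks = ceil(48/2.0) = ceil(24.0000) = 24; reading at tick 24 = 12 + 2.0*24 = 60.0000
Minimum tick count = 24; winners = [3]; smallest index = 3

Answer: 3 24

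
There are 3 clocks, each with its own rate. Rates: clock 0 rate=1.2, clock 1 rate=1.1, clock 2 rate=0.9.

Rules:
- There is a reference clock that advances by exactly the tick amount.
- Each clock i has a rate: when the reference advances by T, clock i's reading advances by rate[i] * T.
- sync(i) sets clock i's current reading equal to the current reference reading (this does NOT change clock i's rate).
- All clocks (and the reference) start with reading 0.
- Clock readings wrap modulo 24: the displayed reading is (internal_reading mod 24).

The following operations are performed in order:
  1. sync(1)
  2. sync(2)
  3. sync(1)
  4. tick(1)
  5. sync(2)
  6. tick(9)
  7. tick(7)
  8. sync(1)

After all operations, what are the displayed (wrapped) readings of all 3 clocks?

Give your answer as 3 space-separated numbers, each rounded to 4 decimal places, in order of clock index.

After op 1 sync(1): ref=0.0000 raw=[0.0000 0.0000 0.0000]
After op 2 sync(2): ref=0.0000 raw=[0.0000 0.0000 0.0000]
After op 3 sync(1): ref=0.0000 raw=[0.0000 0.0000 0.0000]
After op 4 tick(1): ref=1.0000 raw=[1.2000 1.1000 0.9000]
After op 5 sync(2): ref=1.0000 raw=[1.2000 1.1000 1.0000]
After op 6 tick(9): ref=10.0000 raw=[12.0000 11.0000 9.1000]
After op 7 tick(7): ref=17.0000 raw=[20.4000 18.7000 15.4000]
After op 8 sync(1): ref=17.0000 raw=[20.4000 17.0000 15.4000]
Wrap final raw readings (mod 24): 20.4000 mod 24 = 20.4000; 17.0000 mod 24 = 17.0000; 15.4000 mod 24 = 15.4000

Answer: 20.4000 17.0000 15.4000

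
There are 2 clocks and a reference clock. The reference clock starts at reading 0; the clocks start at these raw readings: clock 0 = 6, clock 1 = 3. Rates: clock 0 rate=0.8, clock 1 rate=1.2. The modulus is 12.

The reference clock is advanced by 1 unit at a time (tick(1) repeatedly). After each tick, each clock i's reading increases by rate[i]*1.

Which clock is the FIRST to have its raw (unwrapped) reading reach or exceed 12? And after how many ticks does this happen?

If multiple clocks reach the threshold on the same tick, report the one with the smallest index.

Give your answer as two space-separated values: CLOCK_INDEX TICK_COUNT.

clock 0: start=6, rate=0.8, needs 12-6 = 6; ticks = ceil(6/0.8) = ceil(7.5000) = 8; reading at tick 8 = 6 + 0.8*8 = 12.4000
clock 1: start=3, rate=1.2, needs 12-3 = 9; ticks = ceil(9/1.2) = ceil(7.5000) = 8; reading at tick 8 = 3 + 1.2*8 = 12.6000
Minimum tick count = 8; winners = [0, 1]; smallest index = 0

Answer: 0 8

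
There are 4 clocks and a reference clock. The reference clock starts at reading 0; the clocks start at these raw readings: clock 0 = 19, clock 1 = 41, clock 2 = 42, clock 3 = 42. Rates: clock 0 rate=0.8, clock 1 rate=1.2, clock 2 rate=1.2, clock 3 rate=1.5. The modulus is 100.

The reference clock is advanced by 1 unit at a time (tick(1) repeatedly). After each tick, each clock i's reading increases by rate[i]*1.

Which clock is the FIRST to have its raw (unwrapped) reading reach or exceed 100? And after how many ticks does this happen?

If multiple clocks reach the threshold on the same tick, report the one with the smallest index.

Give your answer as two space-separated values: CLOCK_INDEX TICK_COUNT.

Answer: 3 39

Derivation:
clock 0: start=19, rate=0.8, needs 100-19 = 81; ticks = ceil(81/0.8) = ceil(101.2500) = 102; reading at tick 102 = 19 + 0.8*102 = 100.6000
clock 1: start=41, rate=1.2, needs 100-41 = 59; ticks = ceil(59/1.2) = ceil(49.1667) = 50; reading at tick 50 = 41 + 1.2*50 = 101.0000
clock 2: start=42, rate=1.2, needs 100-42 = 58; ticks = ceil(58/1.2) = ceil(48.3333) = 49; reading at tick 49 = 42 + 1.2*49 = 100.8000
clock 3: start=42, rate=1.5, needs 100-42 = 58; ticks = ceil(58/1.5) = ceil(38.6667) = 39; reading at tick 39 = 42 + 1.5*39 = 100.5000
Minimum tick count = 39; winners = [3]; smallest index = 3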